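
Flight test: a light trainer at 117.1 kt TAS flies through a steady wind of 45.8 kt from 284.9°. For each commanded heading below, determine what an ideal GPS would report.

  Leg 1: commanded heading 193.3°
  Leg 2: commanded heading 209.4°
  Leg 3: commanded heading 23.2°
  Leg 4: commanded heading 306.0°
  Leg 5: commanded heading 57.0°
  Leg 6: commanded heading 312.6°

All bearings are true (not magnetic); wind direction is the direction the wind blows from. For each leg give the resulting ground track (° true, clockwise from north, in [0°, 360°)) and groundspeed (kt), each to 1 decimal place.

Leg 1: heading 193.3°; drift -21.1° → track 172.2°, groundspeed 126.9 kt
Leg 2: heading 209.4°; drift -22.8° → track 186.6°, groundspeed 114.6 kt
Leg 3: heading 23.2°; drift +20.1° → track 43.3°, groundspeed 131.8 kt
Leg 4: heading 306.0°; drift +12.5° → track 318.5°, groundspeed 76.2 kt
Leg 5: heading 57.0°; drift +12.9° → track 69.9°, groundspeed 151.7 kt
Leg 6: heading 312.6°; drift +15.5° → track 328.1°, groundspeed 79.5 kt

Leg 1: track=172.2°, groundspeed=126.9 kt
Leg 2: track=186.6°, groundspeed=114.6 kt
Leg 3: track=43.3°, groundspeed=131.8 kt
Leg 4: track=318.5°, groundspeed=76.2 kt
Leg 5: track=69.9°, groundspeed=151.7 kt
Leg 6: track=328.1°, groundspeed=79.5 kt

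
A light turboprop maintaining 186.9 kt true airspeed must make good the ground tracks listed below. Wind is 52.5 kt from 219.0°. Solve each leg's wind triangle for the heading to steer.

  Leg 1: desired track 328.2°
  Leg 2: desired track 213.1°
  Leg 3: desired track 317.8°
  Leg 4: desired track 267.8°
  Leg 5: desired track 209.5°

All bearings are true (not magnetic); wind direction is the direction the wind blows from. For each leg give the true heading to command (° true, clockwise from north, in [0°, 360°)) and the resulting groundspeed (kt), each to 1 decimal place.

Leg 1: heading=312.8°, groundspeed=197.5 kt
Leg 2: heading=214.8°, groundspeed=134.6 kt
Leg 3: heading=301.7°, groundspeed=187.6 kt
Leg 4: heading=255.6°, groundspeed=148.1 kt
Leg 5: heading=212.2°, groundspeed=134.9 kt

Leg 1: desired track 328.2°; wind correction -15.4° → command heading 312.8°, groundspeed 197.5 kt
Leg 2: desired track 213.1°; wind correction +1.7° → command heading 214.8°, groundspeed 134.6 kt
Leg 3: desired track 317.8°; wind correction -16.1° → command heading 301.7°, groundspeed 187.6 kt
Leg 4: desired track 267.8°; wind correction -12.2° → command heading 255.6°, groundspeed 148.1 kt
Leg 5: desired track 209.5°; wind correction +2.7° → command heading 212.2°, groundspeed 134.9 kt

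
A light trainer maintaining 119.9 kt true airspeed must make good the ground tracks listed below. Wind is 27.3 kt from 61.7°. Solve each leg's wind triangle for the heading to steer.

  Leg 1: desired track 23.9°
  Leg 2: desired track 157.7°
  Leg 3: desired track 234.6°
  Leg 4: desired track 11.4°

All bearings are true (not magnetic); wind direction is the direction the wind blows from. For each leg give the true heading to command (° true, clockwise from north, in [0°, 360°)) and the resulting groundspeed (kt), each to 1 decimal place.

Leg 1: heading=31.9°, groundspeed=97.2 kt
Leg 2: heading=144.6°, groundspeed=119.6 kt
Leg 3: heading=233.0°, groundspeed=146.9 kt
Leg 4: heading=21.5°, groundspeed=100.6 kt

Leg 1: desired track 23.9°; wind correction +8.0° → command heading 31.9°, groundspeed 97.2 kt
Leg 2: desired track 157.7°; wind correction -13.1° → command heading 144.6°, groundspeed 119.6 kt
Leg 3: desired track 234.6°; wind correction -1.6° → command heading 233.0°, groundspeed 146.9 kt
Leg 4: desired track 11.4°; wind correction +10.1° → command heading 21.5°, groundspeed 100.6 kt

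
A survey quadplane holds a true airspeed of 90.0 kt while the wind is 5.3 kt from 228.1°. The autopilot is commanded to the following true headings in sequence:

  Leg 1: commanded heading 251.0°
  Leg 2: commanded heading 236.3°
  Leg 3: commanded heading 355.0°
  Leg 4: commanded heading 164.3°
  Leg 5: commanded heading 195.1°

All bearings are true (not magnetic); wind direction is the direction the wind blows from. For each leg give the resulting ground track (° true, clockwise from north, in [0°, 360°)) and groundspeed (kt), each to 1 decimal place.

Leg 1: track=252.4°, groundspeed=85.1 kt
Leg 2: track=236.8°, groundspeed=84.8 kt
Leg 3: track=357.6°, groundspeed=93.3 kt
Leg 4: track=161.2°, groundspeed=87.8 kt
Leg 5: track=193.2°, groundspeed=85.6 kt

Leg 1: heading 251.0°; drift +1.4° → track 252.4°, groundspeed 85.1 kt
Leg 2: heading 236.3°; drift +0.5° → track 236.8°, groundspeed 84.8 kt
Leg 3: heading 355.0°; drift +2.6° → track 357.6°, groundspeed 93.3 kt
Leg 4: heading 164.3°; drift -3.1° → track 161.2°, groundspeed 87.8 kt
Leg 5: heading 195.1°; drift -1.9° → track 193.2°, groundspeed 85.6 kt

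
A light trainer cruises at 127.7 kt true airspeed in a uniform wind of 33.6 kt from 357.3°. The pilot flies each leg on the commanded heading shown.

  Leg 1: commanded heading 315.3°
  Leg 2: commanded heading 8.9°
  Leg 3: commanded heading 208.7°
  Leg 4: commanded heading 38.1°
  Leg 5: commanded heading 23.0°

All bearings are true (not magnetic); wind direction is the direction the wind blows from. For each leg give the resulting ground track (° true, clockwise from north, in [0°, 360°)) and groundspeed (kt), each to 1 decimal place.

Leg 1: heading 315.3°; drift -12.3° → track 303.0°, groundspeed 105.2 kt
Leg 2: heading 8.9°; drift +4.1° → track 13.0°, groundspeed 95.0 kt
Leg 3: heading 208.7°; drift -6.4° → track 202.3°, groundspeed 157.4 kt
Leg 4: heading 38.1°; drift +12.1° → track 50.2°, groundspeed 104.6 kt
Leg 5: heading 23.0°; drift +8.5° → track 31.5°, groundspeed 98.5 kt

Leg 1: track=303.0°, groundspeed=105.2 kt
Leg 2: track=13.0°, groundspeed=95.0 kt
Leg 3: track=202.3°, groundspeed=157.4 kt
Leg 4: track=50.2°, groundspeed=104.6 kt
Leg 5: track=31.5°, groundspeed=98.5 kt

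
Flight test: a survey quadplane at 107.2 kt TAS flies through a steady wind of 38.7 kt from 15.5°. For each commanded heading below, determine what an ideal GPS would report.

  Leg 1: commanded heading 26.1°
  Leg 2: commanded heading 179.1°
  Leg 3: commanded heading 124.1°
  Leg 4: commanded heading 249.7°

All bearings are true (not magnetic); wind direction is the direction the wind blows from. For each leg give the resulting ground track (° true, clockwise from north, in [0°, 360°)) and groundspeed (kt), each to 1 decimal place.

Leg 1: track=32.0°, groundspeed=69.5 kt
Leg 2: track=183.4°, groundspeed=144.7 kt
Leg 3: track=141.2°, groundspeed=125.0 kt
Leg 4: track=236.1°, groundspeed=133.6 kt

Leg 1: heading 26.1°; drift +5.9° → track 32.0°, groundspeed 69.5 kt
Leg 2: heading 179.1°; drift +4.3° → track 183.4°, groundspeed 144.7 kt
Leg 3: heading 124.1°; drift +17.1° → track 141.2°, groundspeed 125.0 kt
Leg 4: heading 249.7°; drift -13.6° → track 236.1°, groundspeed 133.6 kt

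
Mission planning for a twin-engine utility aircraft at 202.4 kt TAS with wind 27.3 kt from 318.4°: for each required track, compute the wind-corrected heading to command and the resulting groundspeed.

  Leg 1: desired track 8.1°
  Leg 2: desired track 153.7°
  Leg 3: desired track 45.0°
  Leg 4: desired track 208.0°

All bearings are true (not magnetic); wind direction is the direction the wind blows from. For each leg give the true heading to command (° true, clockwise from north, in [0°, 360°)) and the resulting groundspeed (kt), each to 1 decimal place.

Leg 1: heading=2.2°, groundspeed=183.7 kt
Leg 2: heading=155.7°, groundspeed=228.6 kt
Leg 3: heading=37.3°, groundspeed=198.9 kt
Leg 4: heading=215.3°, groundspeed=210.3 kt

Leg 1: desired track 8.1°; wind correction -5.9° → command heading 2.2°, groundspeed 183.7 kt
Leg 2: desired track 153.7°; wind correction +2.0° → command heading 155.7°, groundspeed 228.6 kt
Leg 3: desired track 45.0°; wind correction -7.7° → command heading 37.3°, groundspeed 198.9 kt
Leg 4: desired track 208.0°; wind correction +7.3° → command heading 215.3°, groundspeed 210.3 kt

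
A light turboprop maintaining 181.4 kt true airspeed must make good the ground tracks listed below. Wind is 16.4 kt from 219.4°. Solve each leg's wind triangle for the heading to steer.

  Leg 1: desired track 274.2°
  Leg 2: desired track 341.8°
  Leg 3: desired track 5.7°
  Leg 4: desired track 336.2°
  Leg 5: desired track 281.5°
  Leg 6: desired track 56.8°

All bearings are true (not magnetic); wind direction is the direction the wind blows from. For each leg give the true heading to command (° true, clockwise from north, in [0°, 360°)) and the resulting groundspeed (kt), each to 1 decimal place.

Leg 1: heading=270.0°, groundspeed=171.5 kt
Leg 2: heading=337.4°, groundspeed=189.7 kt
Leg 3: heading=2.8°, groundspeed=194.8 kt
Leg 4: heading=331.6°, groundspeed=188.2 kt
Leg 5: heading=276.9°, groundspeed=173.1 kt
Leg 6: heading=58.3°, groundspeed=197.0 kt

Leg 1: desired track 274.2°; wind correction -4.2° → command heading 270.0°, groundspeed 171.5 kt
Leg 2: desired track 341.8°; wind correction -4.4° → command heading 337.4°, groundspeed 189.7 kt
Leg 3: desired track 5.7°; wind correction -2.9° → command heading 2.8°, groundspeed 194.8 kt
Leg 4: desired track 336.2°; wind correction -4.6° → command heading 331.6°, groundspeed 188.2 kt
Leg 5: desired track 281.5°; wind correction -4.6° → command heading 276.9°, groundspeed 173.1 kt
Leg 6: desired track 56.8°; wind correction +1.5° → command heading 58.3°, groundspeed 197.0 kt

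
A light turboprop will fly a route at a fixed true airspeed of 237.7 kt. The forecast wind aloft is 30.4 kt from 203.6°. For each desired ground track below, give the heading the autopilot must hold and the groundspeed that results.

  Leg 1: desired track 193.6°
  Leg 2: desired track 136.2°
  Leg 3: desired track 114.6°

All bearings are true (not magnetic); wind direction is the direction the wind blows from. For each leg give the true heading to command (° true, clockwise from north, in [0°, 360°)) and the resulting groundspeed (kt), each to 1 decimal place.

Leg 1: desired track 193.6°; wind correction +1.3° → command heading 194.9°, groundspeed 207.7 kt
Leg 2: desired track 136.2°; wind correction +6.8° → command heading 143.0°, groundspeed 224.4 kt
Leg 3: desired track 114.6°; wind correction +7.3° → command heading 121.9°, groundspeed 235.2 kt

Leg 1: heading=194.9°, groundspeed=207.7 kt
Leg 2: heading=143.0°, groundspeed=224.4 kt
Leg 3: heading=121.9°, groundspeed=235.2 kt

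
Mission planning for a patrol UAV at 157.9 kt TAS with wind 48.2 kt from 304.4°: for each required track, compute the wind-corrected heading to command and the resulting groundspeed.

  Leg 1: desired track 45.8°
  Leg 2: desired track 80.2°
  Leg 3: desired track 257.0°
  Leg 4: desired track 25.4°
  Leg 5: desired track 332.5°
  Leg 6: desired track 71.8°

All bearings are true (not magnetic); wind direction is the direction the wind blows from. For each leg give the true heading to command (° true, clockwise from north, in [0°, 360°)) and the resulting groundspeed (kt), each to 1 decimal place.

Leg 1: desired track 45.8°; wind correction -17.4° → command heading 28.4°, groundspeed 160.2 kt
Leg 2: desired track 80.2°; wind correction -12.3° → command heading 67.9°, groundspeed 188.8 kt
Leg 3: desired track 257.0°; wind correction +13.0° → command heading 270.0°, groundspeed 121.2 kt
Leg 4: desired track 25.4°; wind correction -17.5° → command heading 7.9°, groundspeed 143.0 kt
Leg 5: desired track 332.5°; wind correction -8.3° → command heading 324.2°, groundspeed 113.7 kt
Leg 6: desired track 71.8°; wind correction -14.0° → command heading 57.8°, groundspeed 182.5 kt

Leg 1: heading=28.4°, groundspeed=160.2 kt
Leg 2: heading=67.9°, groundspeed=188.8 kt
Leg 3: heading=270.0°, groundspeed=121.2 kt
Leg 4: heading=7.9°, groundspeed=143.0 kt
Leg 5: heading=324.2°, groundspeed=113.7 kt
Leg 6: heading=57.8°, groundspeed=182.5 kt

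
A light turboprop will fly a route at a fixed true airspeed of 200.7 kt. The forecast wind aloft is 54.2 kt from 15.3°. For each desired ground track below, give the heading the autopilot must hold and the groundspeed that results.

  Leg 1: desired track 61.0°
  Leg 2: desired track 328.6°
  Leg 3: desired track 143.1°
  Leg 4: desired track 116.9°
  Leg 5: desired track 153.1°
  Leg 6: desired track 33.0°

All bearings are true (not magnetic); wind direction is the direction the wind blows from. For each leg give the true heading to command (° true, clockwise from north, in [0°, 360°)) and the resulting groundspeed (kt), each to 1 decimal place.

Leg 1: heading=49.9°, groundspeed=159.1 kt
Leg 2: heading=339.9°, groundspeed=159.6 kt
Leg 3: heading=130.8°, groundspeed=229.3 kt
Leg 4: heading=101.6°, groundspeed=204.4 kt
Leg 5: heading=142.6°, groundspeed=237.5 kt
Leg 6: heading=28.3°, groundspeed=148.4 kt

Leg 1: desired track 61.0°; wind correction -11.1° → command heading 49.9°, groundspeed 159.1 kt
Leg 2: desired track 328.6°; wind correction +11.3° → command heading 339.9°, groundspeed 159.6 kt
Leg 3: desired track 143.1°; wind correction -12.3° → command heading 130.8°, groundspeed 229.3 kt
Leg 4: desired track 116.9°; wind correction -15.3° → command heading 101.6°, groundspeed 204.4 kt
Leg 5: desired track 153.1°; wind correction -10.5° → command heading 142.6°, groundspeed 237.5 kt
Leg 6: desired track 33.0°; wind correction -4.7° → command heading 28.3°, groundspeed 148.4 kt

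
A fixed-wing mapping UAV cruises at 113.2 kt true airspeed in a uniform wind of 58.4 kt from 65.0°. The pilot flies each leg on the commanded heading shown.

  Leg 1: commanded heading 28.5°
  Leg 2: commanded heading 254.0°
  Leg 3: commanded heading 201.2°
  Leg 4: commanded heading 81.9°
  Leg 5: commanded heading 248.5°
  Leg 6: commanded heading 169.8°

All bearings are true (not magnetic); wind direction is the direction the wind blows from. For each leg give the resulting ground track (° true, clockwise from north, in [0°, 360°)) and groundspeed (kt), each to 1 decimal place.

Leg 1: heading 28.5°; drift -27.7° → track 0.8°, groundspeed 74.8 kt
Leg 2: heading 254.0°; drift -3.1° → track 250.9°, groundspeed 171.1 kt
Leg 3: heading 201.2°; drift +14.6° → track 215.8°, groundspeed 160.5 kt
Leg 4: heading 81.9°; drift +16.5° → track 98.4°, groundspeed 59.8 kt
Leg 5: heading 248.5°; drift -1.2° → track 247.3°, groundspeed 171.5 kt
Leg 6: heading 169.8°; drift +23.8° → track 193.6°, groundspeed 140.0 kt

Leg 1: track=0.8°, groundspeed=74.8 kt
Leg 2: track=250.9°, groundspeed=171.1 kt
Leg 3: track=215.8°, groundspeed=160.5 kt
Leg 4: track=98.4°, groundspeed=59.8 kt
Leg 5: track=247.3°, groundspeed=171.5 kt
Leg 6: track=193.6°, groundspeed=140.0 kt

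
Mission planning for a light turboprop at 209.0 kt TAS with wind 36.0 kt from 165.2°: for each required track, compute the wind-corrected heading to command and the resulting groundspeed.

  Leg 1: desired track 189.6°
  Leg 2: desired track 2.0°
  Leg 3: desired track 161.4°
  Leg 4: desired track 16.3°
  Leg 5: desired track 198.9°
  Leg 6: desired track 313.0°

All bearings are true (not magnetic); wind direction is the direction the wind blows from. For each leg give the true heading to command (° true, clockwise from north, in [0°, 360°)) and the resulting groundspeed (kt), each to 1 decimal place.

Leg 1: desired track 189.6°; wind correction -4.1° → command heading 185.5°, groundspeed 175.7 kt
Leg 2: desired track 2.0°; wind correction +2.9° → command heading 4.9°, groundspeed 243.2 kt
Leg 3: desired track 161.4°; wind correction +0.7° → command heading 162.1°, groundspeed 173.1 kt
Leg 4: desired track 16.3°; wind correction +5.1° → command heading 21.4°, groundspeed 239.0 kt
Leg 5: desired track 198.9°; wind correction -5.5° → command heading 193.4°, groundspeed 178.1 kt
Leg 6: desired track 313.0°; wind correction -5.3° → command heading 307.7°, groundspeed 238.6 kt

Leg 1: heading=185.5°, groundspeed=175.7 kt
Leg 2: heading=4.9°, groundspeed=243.2 kt
Leg 3: heading=162.1°, groundspeed=173.1 kt
Leg 4: heading=21.4°, groundspeed=239.0 kt
Leg 5: heading=193.4°, groundspeed=178.1 kt
Leg 6: heading=307.7°, groundspeed=238.6 kt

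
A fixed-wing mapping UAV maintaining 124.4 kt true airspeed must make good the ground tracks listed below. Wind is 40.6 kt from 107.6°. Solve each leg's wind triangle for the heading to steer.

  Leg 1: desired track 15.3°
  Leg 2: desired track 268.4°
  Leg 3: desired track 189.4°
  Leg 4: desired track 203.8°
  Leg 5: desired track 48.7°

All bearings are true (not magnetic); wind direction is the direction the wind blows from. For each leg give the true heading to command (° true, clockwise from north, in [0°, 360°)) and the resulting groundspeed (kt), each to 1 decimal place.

Leg 1: desired track 15.3°; wind correction +19.0° → command heading 34.3°, groundspeed 119.2 kt
Leg 2: desired track 268.4°; wind correction -6.2° → command heading 262.2°, groundspeed 162.0 kt
Leg 3: desired track 189.4°; wind correction -18.8° → command heading 170.6°, groundspeed 111.9 kt
Leg 4: desired track 203.8°; wind correction -18.9° → command heading 184.9°, groundspeed 122.1 kt
Leg 5: desired track 48.7°; wind correction +16.2° → command heading 64.9°, groundspeed 98.5 kt

Leg 1: heading=34.3°, groundspeed=119.2 kt
Leg 2: heading=262.2°, groundspeed=162.0 kt
Leg 3: heading=170.6°, groundspeed=111.9 kt
Leg 4: heading=184.9°, groundspeed=122.1 kt
Leg 5: heading=64.9°, groundspeed=98.5 kt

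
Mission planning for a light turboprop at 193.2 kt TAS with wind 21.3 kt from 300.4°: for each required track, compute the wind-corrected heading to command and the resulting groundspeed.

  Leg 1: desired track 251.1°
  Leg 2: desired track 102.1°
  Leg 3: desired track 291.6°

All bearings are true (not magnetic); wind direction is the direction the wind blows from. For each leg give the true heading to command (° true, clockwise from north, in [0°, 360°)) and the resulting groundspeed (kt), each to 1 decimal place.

Leg 1: heading=255.9°, groundspeed=178.6 kt
Leg 2: heading=100.1°, groundspeed=213.3 kt
Leg 3: heading=292.6°, groundspeed=172.1 kt

Leg 1: desired track 251.1°; wind correction +4.8° → command heading 255.9°, groundspeed 178.6 kt
Leg 2: desired track 102.1°; wind correction -2.0° → command heading 100.1°, groundspeed 213.3 kt
Leg 3: desired track 291.6°; wind correction +1.0° → command heading 292.6°, groundspeed 172.1 kt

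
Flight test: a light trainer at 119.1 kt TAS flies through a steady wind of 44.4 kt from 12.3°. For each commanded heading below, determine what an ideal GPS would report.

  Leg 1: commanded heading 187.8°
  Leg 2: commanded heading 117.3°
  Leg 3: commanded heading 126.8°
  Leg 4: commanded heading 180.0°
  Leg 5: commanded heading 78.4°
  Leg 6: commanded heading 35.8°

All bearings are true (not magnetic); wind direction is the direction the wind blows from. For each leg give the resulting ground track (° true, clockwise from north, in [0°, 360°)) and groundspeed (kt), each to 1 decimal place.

Leg 1: track=189.0°, groundspeed=163.4 kt
Leg 2: track=135.5°, groundspeed=137.5 kt
Leg 3: track=143.2°, groundspeed=143.3 kt
Leg 4: track=183.3°, groundspeed=162.8 kt
Leg 5: track=100.3°, groundspeed=109.0 kt
Leg 6: track=48.5°, groundspeed=80.4 kt

Leg 1: heading 187.8°; drift +1.2° → track 189.0°, groundspeed 163.4 kt
Leg 2: heading 117.3°; drift +18.2° → track 135.5°, groundspeed 137.5 kt
Leg 3: heading 126.8°; drift +16.4° → track 143.2°, groundspeed 143.3 kt
Leg 4: heading 180.0°; drift +3.3° → track 183.3°, groundspeed 162.8 kt
Leg 5: heading 78.4°; drift +21.9° → track 100.3°, groundspeed 109.0 kt
Leg 6: heading 35.8°; drift +12.7° → track 48.5°, groundspeed 80.4 kt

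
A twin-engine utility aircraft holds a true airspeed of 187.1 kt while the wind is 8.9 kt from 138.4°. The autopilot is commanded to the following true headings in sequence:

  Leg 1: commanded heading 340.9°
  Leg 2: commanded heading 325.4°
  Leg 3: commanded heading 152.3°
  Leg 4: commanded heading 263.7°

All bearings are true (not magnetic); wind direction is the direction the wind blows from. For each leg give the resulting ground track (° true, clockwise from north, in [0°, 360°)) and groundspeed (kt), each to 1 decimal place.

Leg 1: track=339.9°, groundspeed=195.4 kt
Leg 2: track=325.1°, groundspeed=195.9 kt
Leg 3: track=153.0°, groundspeed=178.5 kt
Leg 4: track=265.9°, groundspeed=192.4 kt

Leg 1: heading 340.9°; drift -1.0° → track 339.9°, groundspeed 195.4 kt
Leg 2: heading 325.4°; drift -0.3° → track 325.1°, groundspeed 195.9 kt
Leg 3: heading 152.3°; drift +0.7° → track 153.0°, groundspeed 178.5 kt
Leg 4: heading 263.7°; drift +2.2° → track 265.9°, groundspeed 192.4 kt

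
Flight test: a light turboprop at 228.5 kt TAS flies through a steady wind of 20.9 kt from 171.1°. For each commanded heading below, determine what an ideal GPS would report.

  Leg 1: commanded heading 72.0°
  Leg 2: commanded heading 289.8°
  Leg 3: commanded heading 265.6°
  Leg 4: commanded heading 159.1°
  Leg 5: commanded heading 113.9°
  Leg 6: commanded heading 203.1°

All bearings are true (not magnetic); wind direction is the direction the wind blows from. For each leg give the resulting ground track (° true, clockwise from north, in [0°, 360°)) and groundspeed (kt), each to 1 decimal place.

Leg 1: track=66.9°, groundspeed=232.7 kt
Leg 2: track=294.2°, groundspeed=239.2 kt
Leg 3: track=270.8°, groundspeed=231.1 kt
Leg 4: track=157.9°, groundspeed=208.1 kt
Leg 5: track=109.3°, groundspeed=217.9 kt
Leg 6: track=206.1°, groundspeed=211.1 kt

Leg 1: heading 72.0°; drift -5.1° → track 66.9°, groundspeed 232.7 kt
Leg 2: heading 289.8°; drift +4.4° → track 294.2°, groundspeed 239.2 kt
Leg 3: heading 265.6°; drift +5.2° → track 270.8°, groundspeed 231.1 kt
Leg 4: heading 159.1°; drift -1.2° → track 157.9°, groundspeed 208.1 kt
Leg 5: heading 113.9°; drift -4.6° → track 109.3°, groundspeed 217.9 kt
Leg 6: heading 203.1°; drift +3.0° → track 206.1°, groundspeed 211.1 kt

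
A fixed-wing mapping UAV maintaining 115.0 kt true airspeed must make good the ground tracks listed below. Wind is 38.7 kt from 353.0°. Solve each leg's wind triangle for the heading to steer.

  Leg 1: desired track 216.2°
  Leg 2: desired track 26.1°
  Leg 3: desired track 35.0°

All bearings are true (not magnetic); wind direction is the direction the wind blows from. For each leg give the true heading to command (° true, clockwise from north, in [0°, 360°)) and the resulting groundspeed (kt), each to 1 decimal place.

Leg 1: heading=229.5°, groundspeed=140.1 kt
Leg 2: heading=15.5°, groundspeed=80.6 kt
Leg 3: heading=22.0°, groundspeed=83.3 kt

Leg 1: desired track 216.2°; wind correction +13.3° → command heading 229.5°, groundspeed 140.1 kt
Leg 2: desired track 26.1°; wind correction -10.6° → command heading 15.5°, groundspeed 80.6 kt
Leg 3: desired track 35.0°; wind correction -13.0° → command heading 22.0°, groundspeed 83.3 kt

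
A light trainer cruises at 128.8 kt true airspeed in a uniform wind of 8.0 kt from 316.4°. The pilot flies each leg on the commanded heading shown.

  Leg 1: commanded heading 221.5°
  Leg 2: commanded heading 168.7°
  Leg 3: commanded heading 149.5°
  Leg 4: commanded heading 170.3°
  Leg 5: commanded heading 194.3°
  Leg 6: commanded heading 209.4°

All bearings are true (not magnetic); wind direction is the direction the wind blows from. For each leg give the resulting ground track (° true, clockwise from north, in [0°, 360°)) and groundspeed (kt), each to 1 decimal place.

Leg 1: track=218.0°, groundspeed=129.7 kt
Leg 2: track=166.9°, groundspeed=135.6 kt
Leg 3: track=148.7°, groundspeed=136.6 kt
Leg 4: track=168.4°, groundspeed=135.5 kt
Leg 5: track=191.4°, groundspeed=133.2 kt
Leg 6: track=206.1°, groundspeed=131.4 kt

Leg 1: heading 221.5°; drift -3.5° → track 218.0°, groundspeed 129.7 kt
Leg 2: heading 168.7°; drift -1.8° → track 166.9°, groundspeed 135.6 kt
Leg 3: heading 149.5°; drift -0.8° → track 148.7°, groundspeed 136.6 kt
Leg 4: heading 170.3°; drift -1.9° → track 168.4°, groundspeed 135.5 kt
Leg 5: heading 194.3°; drift -2.9° → track 191.4°, groundspeed 133.2 kt
Leg 6: heading 209.4°; drift -3.3° → track 206.1°, groundspeed 131.4 kt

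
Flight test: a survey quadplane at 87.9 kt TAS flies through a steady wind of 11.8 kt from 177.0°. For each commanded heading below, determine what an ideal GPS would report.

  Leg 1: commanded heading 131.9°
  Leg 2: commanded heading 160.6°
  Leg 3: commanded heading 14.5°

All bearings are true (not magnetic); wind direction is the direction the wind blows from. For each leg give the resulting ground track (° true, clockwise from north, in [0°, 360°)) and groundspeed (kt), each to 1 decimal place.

Leg 1: track=125.9°, groundspeed=80.0 kt
Leg 2: track=158.1°, groundspeed=76.7 kt
Leg 3: track=12.5°, groundspeed=99.2 kt

Leg 1: heading 131.9°; drift -6.0° → track 125.9°, groundspeed 80.0 kt
Leg 2: heading 160.6°; drift -2.5° → track 158.1°, groundspeed 76.7 kt
Leg 3: heading 14.5°; drift -2.0° → track 12.5°, groundspeed 99.2 kt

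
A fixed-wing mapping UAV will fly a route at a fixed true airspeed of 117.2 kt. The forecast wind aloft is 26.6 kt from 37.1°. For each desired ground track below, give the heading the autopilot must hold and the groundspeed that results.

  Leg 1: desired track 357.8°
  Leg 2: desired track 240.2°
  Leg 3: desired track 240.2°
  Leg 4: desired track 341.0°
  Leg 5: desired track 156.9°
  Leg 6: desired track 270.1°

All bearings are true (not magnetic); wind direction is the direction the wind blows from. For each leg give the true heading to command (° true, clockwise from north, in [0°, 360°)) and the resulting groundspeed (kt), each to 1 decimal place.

Leg 1: heading=6.1°, groundspeed=95.4 kt
Leg 2: heading=245.3°, groundspeed=141.2 kt
Leg 3: heading=245.3°, groundspeed=141.2 kt
Leg 4: heading=351.9°, groundspeed=100.3 kt
Leg 5: heading=145.5°, groundspeed=128.1 kt
Leg 6: heading=280.5°, groundspeed=131.3 kt

Leg 1: desired track 357.8°; wind correction +8.3° → command heading 6.1°, groundspeed 95.4 kt
Leg 2: desired track 240.2°; wind correction +5.1° → command heading 245.3°, groundspeed 141.2 kt
Leg 3: desired track 240.2°; wind correction +5.1° → command heading 245.3°, groundspeed 141.2 kt
Leg 4: desired track 341.0°; wind correction +10.9° → command heading 351.9°, groundspeed 100.3 kt
Leg 5: desired track 156.9°; wind correction -11.4° → command heading 145.5°, groundspeed 128.1 kt
Leg 6: desired track 270.1°; wind correction +10.4° → command heading 280.5°, groundspeed 131.3 kt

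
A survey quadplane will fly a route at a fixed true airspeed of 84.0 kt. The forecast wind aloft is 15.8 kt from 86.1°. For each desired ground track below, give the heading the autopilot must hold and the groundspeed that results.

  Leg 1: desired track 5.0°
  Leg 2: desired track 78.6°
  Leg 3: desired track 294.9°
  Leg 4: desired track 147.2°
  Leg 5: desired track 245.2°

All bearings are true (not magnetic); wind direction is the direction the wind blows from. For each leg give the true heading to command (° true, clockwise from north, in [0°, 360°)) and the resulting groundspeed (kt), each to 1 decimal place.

Leg 1: desired track 5.0°; wind correction +10.7° → command heading 15.7°, groundspeed 80.1 kt
Leg 2: desired track 78.6°; wind correction +1.4° → command heading 80.0°, groundspeed 68.3 kt
Leg 3: desired track 294.9°; wind correction +5.2° → command heading 300.1°, groundspeed 97.5 kt
Leg 4: desired track 147.2°; wind correction -9.5° → command heading 137.7°, groundspeed 75.2 kt
Leg 5: desired track 245.2°; wind correction -3.8° → command heading 241.4°, groundspeed 98.6 kt

Leg 1: heading=15.7°, groundspeed=80.1 kt
Leg 2: heading=80.0°, groundspeed=68.3 kt
Leg 3: heading=300.1°, groundspeed=97.5 kt
Leg 4: heading=137.7°, groundspeed=75.2 kt
Leg 5: heading=241.4°, groundspeed=98.6 kt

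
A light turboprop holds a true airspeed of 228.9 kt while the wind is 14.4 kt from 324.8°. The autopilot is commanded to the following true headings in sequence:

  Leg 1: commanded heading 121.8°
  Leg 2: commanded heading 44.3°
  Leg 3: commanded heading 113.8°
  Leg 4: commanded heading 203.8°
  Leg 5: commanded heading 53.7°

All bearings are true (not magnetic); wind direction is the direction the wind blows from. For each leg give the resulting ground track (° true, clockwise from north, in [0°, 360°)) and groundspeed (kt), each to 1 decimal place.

Leg 1: track=123.1°, groundspeed=242.2 kt
Leg 2: track=47.9°, groundspeed=226.7 kt
Leg 3: track=115.6°, groundspeed=241.4 kt
Leg 4: track=200.8°, groundspeed=236.6 kt
Leg 5: track=57.3°, groundspeed=229.1 kt

Leg 1: heading 121.8°; drift +1.3° → track 123.1°, groundspeed 242.2 kt
Leg 2: heading 44.3°; drift +3.6° → track 47.9°, groundspeed 226.7 kt
Leg 3: heading 113.8°; drift +1.8° → track 115.6°, groundspeed 241.4 kt
Leg 4: heading 203.8°; drift -3.0° → track 200.8°, groundspeed 236.6 kt
Leg 5: heading 53.7°; drift +3.6° → track 57.3°, groundspeed 229.1 kt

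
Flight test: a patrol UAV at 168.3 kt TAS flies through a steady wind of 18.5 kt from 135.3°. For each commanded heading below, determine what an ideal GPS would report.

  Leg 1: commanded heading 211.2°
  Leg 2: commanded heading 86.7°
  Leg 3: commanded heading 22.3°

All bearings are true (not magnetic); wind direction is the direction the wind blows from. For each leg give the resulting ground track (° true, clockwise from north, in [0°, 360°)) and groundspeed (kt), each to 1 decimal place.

Leg 1: track=217.5°, groundspeed=164.8 kt
Leg 2: track=81.6°, groundspeed=156.7 kt
Leg 3: track=16.8°, groundspeed=176.4 kt

Leg 1: heading 211.2°; drift +6.3° → track 217.5°, groundspeed 164.8 kt
Leg 2: heading 86.7°; drift -5.1° → track 81.6°, groundspeed 156.7 kt
Leg 3: heading 22.3°; drift -5.5° → track 16.8°, groundspeed 176.4 kt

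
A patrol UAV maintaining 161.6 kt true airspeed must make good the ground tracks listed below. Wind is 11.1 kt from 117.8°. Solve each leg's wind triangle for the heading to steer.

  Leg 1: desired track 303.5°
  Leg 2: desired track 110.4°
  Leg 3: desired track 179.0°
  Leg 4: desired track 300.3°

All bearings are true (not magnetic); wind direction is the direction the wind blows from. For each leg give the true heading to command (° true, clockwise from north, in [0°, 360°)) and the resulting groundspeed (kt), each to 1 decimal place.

Leg 1: desired track 303.5°; wind correction +0.4° → command heading 303.9°, groundspeed 172.6 kt
Leg 2: desired track 110.4°; wind correction +0.5° → command heading 110.9°, groundspeed 150.6 kt
Leg 3: desired track 179.0°; wind correction -3.5° → command heading 175.5°, groundspeed 156.0 kt
Leg 4: desired track 300.3°; wind correction +0.2° → command heading 300.5°, groundspeed 172.7 kt

Leg 1: heading=303.9°, groundspeed=172.6 kt
Leg 2: heading=110.9°, groundspeed=150.6 kt
Leg 3: heading=175.5°, groundspeed=156.0 kt
Leg 4: heading=300.5°, groundspeed=172.7 kt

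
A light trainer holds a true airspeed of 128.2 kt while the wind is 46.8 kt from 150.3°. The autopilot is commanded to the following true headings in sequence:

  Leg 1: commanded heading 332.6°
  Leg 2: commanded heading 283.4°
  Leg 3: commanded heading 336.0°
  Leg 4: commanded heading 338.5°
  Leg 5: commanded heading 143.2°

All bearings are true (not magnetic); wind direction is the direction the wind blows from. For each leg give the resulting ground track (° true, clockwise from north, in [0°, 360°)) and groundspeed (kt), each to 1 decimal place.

Leg 1: track=332.0°, groundspeed=175.0 kt
Leg 2: track=295.4°, groundspeed=163.8 kt
Leg 3: track=334.5°, groundspeed=174.8 kt
Leg 4: track=336.3°, groundspeed=174.6 kt
Leg 5: track=139.2°, groundspeed=82.0 kt

Leg 1: heading 332.6°; drift -0.6° → track 332.0°, groundspeed 175.0 kt
Leg 2: heading 283.4°; drift +12.0° → track 295.4°, groundspeed 163.8 kt
Leg 3: heading 336.0°; drift -1.5° → track 334.5°, groundspeed 174.8 kt
Leg 4: heading 338.5°; drift -2.2° → track 336.3°, groundspeed 174.6 kt
Leg 5: heading 143.2°; drift -4.0° → track 139.2°, groundspeed 82.0 kt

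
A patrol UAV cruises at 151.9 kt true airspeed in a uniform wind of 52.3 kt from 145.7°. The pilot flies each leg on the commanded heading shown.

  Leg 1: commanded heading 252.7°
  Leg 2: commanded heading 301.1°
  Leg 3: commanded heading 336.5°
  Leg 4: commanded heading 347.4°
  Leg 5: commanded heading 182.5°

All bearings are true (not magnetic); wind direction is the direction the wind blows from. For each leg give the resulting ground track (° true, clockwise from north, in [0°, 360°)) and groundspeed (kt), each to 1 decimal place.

Leg 1: track=269.4°, groundspeed=174.5 kt
Leg 2: track=307.3°, groundspeed=200.6 kt
Leg 3: track=333.7°, groundspeed=203.5 kt
Leg 4: track=341.9°, groundspeed=201.4 kt
Leg 5: track=198.4°, groundspeed=114.4 kt

Leg 1: heading 252.7°; drift +16.7° → track 269.4°, groundspeed 174.5 kt
Leg 2: heading 301.1°; drift +6.2° → track 307.3°, groundspeed 200.6 kt
Leg 3: heading 336.5°; drift -2.8° → track 333.7°, groundspeed 203.5 kt
Leg 4: heading 347.4°; drift -5.5° → track 341.9°, groundspeed 201.4 kt
Leg 5: heading 182.5°; drift +15.9° → track 198.4°, groundspeed 114.4 kt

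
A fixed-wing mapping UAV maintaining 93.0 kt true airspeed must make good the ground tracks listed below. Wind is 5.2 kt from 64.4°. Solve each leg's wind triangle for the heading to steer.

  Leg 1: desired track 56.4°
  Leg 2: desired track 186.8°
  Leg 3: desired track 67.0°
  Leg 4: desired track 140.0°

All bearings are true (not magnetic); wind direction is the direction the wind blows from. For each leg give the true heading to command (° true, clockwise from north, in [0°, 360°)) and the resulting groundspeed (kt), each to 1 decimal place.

Leg 1: desired track 56.4°; wind correction +0.4° → command heading 56.8°, groundspeed 87.8 kt
Leg 2: desired track 186.8°; wind correction -2.7° → command heading 184.1°, groundspeed 95.7 kt
Leg 3: desired track 67.0°; wind correction -0.1° → command heading 66.9°, groundspeed 87.8 kt
Leg 4: desired track 140.0°; wind correction -3.1° → command heading 136.9°, groundspeed 91.6 kt

Leg 1: heading=56.8°, groundspeed=87.8 kt
Leg 2: heading=184.1°, groundspeed=95.7 kt
Leg 3: heading=66.9°, groundspeed=87.8 kt
Leg 4: heading=136.9°, groundspeed=91.6 kt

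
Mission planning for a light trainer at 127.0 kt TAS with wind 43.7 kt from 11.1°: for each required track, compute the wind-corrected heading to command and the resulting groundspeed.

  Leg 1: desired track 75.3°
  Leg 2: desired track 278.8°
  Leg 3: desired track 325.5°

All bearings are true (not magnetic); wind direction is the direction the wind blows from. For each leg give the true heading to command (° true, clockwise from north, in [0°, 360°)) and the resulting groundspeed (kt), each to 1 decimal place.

Leg 1: heading=57.3°, groundspeed=101.7 kt
Leg 2: heading=298.9°, groundspeed=121.0 kt
Leg 3: heading=339.7°, groundspeed=92.5 kt

Leg 1: desired track 75.3°; wind correction -18.0° → command heading 57.3°, groundspeed 101.7 kt
Leg 2: desired track 278.8°; wind correction +20.1° → command heading 298.9°, groundspeed 121.0 kt
Leg 3: desired track 325.5°; wind correction +14.2° → command heading 339.7°, groundspeed 92.5 kt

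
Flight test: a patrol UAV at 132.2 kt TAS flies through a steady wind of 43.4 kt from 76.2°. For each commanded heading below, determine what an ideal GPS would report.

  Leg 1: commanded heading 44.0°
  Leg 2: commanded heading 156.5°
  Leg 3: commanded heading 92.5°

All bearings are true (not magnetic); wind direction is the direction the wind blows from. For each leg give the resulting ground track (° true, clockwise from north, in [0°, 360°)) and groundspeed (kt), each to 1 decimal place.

Leg 1: heading 44.0°; drift -13.6° → track 30.4°, groundspeed 98.2 kt
Leg 2: heading 156.5°; drift +18.9° → track 175.4°, groundspeed 132.0 kt
Leg 3: heading 92.5°; drift +7.7° → track 100.2°, groundspeed 91.4 kt

Leg 1: track=30.4°, groundspeed=98.2 kt
Leg 2: track=175.4°, groundspeed=132.0 kt
Leg 3: track=100.2°, groundspeed=91.4 kt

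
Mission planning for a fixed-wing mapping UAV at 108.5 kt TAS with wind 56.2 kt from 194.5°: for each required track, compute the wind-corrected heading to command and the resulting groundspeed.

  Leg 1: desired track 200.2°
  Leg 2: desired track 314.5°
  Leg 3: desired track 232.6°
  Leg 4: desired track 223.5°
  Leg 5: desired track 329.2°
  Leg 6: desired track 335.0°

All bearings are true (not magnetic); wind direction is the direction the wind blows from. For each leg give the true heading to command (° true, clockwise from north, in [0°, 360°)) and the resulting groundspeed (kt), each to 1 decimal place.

Leg 1: desired track 200.2°; wind correction -2.9° → command heading 197.3°, groundspeed 52.4 kt
Leg 2: desired track 314.5°; wind correction -26.7° → command heading 287.8°, groundspeed 125.1 kt
Leg 3: desired track 232.6°; wind correction -18.6° → command heading 214.0°, groundspeed 58.6 kt
Leg 4: desired track 223.5°; wind correction -14.5° → command heading 209.0°, groundspeed 55.9 kt
Leg 5: desired track 329.2°; wind correction -21.6° → command heading 307.6°, groundspeed 140.4 kt
Leg 6: desired track 335.0°; wind correction -19.2° → command heading 315.8°, groundspeed 145.8 kt

Leg 1: heading=197.3°, groundspeed=52.4 kt
Leg 2: heading=287.8°, groundspeed=125.1 kt
Leg 3: heading=214.0°, groundspeed=58.6 kt
Leg 4: heading=209.0°, groundspeed=55.9 kt
Leg 5: heading=307.6°, groundspeed=140.4 kt
Leg 6: heading=315.8°, groundspeed=145.8 kt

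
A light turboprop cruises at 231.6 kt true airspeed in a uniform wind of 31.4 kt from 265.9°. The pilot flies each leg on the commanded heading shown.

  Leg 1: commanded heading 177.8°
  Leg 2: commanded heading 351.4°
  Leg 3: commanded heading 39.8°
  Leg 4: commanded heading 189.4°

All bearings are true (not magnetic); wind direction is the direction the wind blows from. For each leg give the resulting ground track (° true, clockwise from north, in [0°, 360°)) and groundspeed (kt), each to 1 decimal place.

Leg 1: heading 177.8°; drift -7.8° → track 170.0°, groundspeed 232.7 kt
Leg 2: heading 351.4°; drift +7.8° → track 359.2°, groundspeed 231.3 kt
Leg 3: heading 39.8°; drift +5.1° → track 44.9°, groundspeed 254.4 kt
Leg 4: heading 189.4°; drift -7.8° → track 181.6°, groundspeed 226.3 kt

Leg 1: track=170.0°, groundspeed=232.7 kt
Leg 2: track=359.2°, groundspeed=231.3 kt
Leg 3: track=44.9°, groundspeed=254.4 kt
Leg 4: track=181.6°, groundspeed=226.3 kt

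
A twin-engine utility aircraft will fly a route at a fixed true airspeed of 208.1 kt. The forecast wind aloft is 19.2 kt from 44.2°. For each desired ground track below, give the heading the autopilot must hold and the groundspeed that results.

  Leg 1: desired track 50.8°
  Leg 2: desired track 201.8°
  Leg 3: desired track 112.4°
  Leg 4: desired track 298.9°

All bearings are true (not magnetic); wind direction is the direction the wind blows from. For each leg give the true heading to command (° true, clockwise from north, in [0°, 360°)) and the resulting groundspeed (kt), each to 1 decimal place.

Leg 1: heading=50.2°, groundspeed=189.0 kt
Leg 2: heading=199.8°, groundspeed=225.7 kt
Leg 3: heading=107.5°, groundspeed=200.2 kt
Leg 4: heading=304.0°, groundspeed=212.3 kt

Leg 1: desired track 50.8°; wind correction -0.6° → command heading 50.2°, groundspeed 189.0 kt
Leg 2: desired track 201.8°; wind correction -2.0° → command heading 199.8°, groundspeed 225.7 kt
Leg 3: desired track 112.4°; wind correction -4.9° → command heading 107.5°, groundspeed 200.2 kt
Leg 4: desired track 298.9°; wind correction +5.1° → command heading 304.0°, groundspeed 212.3 kt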